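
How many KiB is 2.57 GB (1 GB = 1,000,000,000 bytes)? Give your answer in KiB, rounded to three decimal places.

2,509,765.625 KiB

2.57 GB = 2.57 × 10^9 bytes = 2,570,000,000 bytes
1 KiB = 1,024 bytes
2,570,000,000 / 1,024 = 2,509,765.625 KiB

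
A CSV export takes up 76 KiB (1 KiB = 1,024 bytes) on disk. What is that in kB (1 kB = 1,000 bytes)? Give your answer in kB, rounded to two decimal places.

76 KiB × 1,024 bytes/KiB = 77,824 bytes
1 kB = 1,000 bytes
77,824 / 1,000 = 77.82 kB

77.82 kB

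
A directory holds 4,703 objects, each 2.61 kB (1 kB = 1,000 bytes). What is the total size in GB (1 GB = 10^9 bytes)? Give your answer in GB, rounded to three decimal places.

Total = 4,703 × 2.61 kB = 12274.83 kB
= 12274.83 × 1,000 bytes = 12,274,830 bytes
1 GB = 1,000,000,000 bytes
12,274,830 / 1,000,000,000 = 0.012 GB

0.012 GB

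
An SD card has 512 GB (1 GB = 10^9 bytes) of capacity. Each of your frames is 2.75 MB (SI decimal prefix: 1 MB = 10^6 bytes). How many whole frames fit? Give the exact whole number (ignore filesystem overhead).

186,181

Capacity: 512 GB = 512,000,000,000 bytes
Per item: 2.75 MB = 2,750,000 bytes
⌊512,000,000,000 / 2,750,000⌋ = 186,181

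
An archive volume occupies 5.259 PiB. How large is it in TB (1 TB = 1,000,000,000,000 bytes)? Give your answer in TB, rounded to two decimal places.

5.259 PiB = 5.259 × 2^50 bytes = 5,921,107,610,085,359.616 bytes
1 TB = 10^12 bytes = 1,000,000,000,000 bytes
5,921,107,610,085,359.616 / 1,000,000,000,000 = 5,921.11 TB

5,921.11 TB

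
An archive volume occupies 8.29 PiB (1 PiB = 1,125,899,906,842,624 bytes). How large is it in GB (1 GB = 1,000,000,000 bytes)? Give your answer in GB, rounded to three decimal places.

9,333,710.228 GB

8.29 PiB = 8.29 × 2^50 bytes = 9,333,710,227,725,352.96 bytes
1 GB = 1,000,000,000 bytes
9,333,710,227,725,352.96 / 1,000,000,000 = 9,333,710.228 GB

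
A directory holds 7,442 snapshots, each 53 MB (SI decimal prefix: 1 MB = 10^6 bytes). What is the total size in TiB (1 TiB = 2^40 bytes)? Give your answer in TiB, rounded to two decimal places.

Total = 7,442 × 53 MB = 394,426 MB
= 394,426 × 1,000,000 bytes = 394,426,000,000 bytes
1 TiB = 1,099,511,627,776 bytes
394,426,000,000 / 1,099,511,627,776 = 0.36 TiB

0.36 TiB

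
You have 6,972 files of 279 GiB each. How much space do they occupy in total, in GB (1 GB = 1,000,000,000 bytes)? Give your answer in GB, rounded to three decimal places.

2,088,629.711 GB

Total = 6,972 × 279 GiB = 1,945,188 GiB
= 1,945,188 × 1,073,741,824 bytes = 2,088,629,711,142,912 bytes
1 GB = 1,000,000,000 bytes
2,088,629,711,142,912 / 1,000,000,000 = 2,088,629.711 GB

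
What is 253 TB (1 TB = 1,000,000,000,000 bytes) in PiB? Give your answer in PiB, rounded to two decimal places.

253 TB = 253 × 10^12 bytes = 253,000,000,000,000 bytes
1 PiB = 1,125,899,906,842,624 bytes
253,000,000,000,000 / 1,125,899,906,842,624 = 0.22 PiB

0.22 PiB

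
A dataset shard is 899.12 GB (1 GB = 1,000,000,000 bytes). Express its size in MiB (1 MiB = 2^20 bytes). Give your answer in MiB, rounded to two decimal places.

857,467.65 MiB

899.12 GB × 1,000,000,000 bytes/GB = 899,120,000,000 bytes
1 MiB = 1,048,576 bytes
899,120,000,000 / 1,048,576 = 857,467.65 MiB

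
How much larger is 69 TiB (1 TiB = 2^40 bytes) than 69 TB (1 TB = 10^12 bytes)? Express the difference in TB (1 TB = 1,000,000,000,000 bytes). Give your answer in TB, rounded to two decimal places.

69 TiB = 69 × 1,099,511,627,776 = 75,866,302,316,544 bytes
69 TB = 69 × 1,000,000,000,000 = 69,000,000,000,000 bytes
difference = 6,866,302,316,544 bytes
6,866,302,316,544 / 1,000,000,000,000 = 6.87 TB

6.87 TB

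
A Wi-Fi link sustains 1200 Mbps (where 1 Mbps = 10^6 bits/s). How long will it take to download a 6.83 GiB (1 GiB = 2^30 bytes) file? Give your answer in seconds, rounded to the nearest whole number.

6.83 GiB = 7,333,656,657.92 bytes = 58,669,253,263.36 bits
1200 Mbps = 1,200,000,000 bits/s
time = 58,669,253,263.36 / 1,200,000,000 = 49 s

49 seconds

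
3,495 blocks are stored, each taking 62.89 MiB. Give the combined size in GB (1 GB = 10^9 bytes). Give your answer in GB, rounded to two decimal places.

230.48 GB

Total = 3,495 × 62.89 MiB = 219800.55 MiB
= 219800.55 × 1,048,576 bytes = 230,477,581,516.8 bytes
1 GB = 1,000,000,000 bytes
230,477,581,516.8 / 1,000,000,000 = 230.48 GB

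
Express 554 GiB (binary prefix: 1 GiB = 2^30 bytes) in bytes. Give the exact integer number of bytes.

594,852,970,496 bytes

554 × 1,073,741,824 = 594,852,970,496 bytes  (1 GiB = 2^30 bytes)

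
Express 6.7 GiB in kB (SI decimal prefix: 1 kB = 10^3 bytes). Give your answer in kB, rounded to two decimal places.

6.7 GiB × 1,073,741,824 bytes/GiB = 7,194,070,220.8 bytes
1 kB = 10^3 bytes = 1,000 bytes
7,194,070,220.8 / 1,000 = 7,194,070.22 kB

7,194,070.22 kB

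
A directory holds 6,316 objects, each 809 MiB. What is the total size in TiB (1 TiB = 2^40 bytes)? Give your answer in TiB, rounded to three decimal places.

Total = 6,316 × 809 MiB = 5,109,644 MiB
= 5,109,644 × 1,048,576 bytes = 5,357,850,066,944 bytes
1 TiB = 1,099,511,627,776 bytes
5,357,850,066,944 / 1,099,511,627,776 = 4.873 TiB

4.873 TiB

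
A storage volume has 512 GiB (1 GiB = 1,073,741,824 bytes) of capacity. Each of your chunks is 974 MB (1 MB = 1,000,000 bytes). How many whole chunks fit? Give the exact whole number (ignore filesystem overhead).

Capacity: 512 GiB = 549,755,813,888 bytes
Per item: 974 MB = 974,000,000 bytes
⌊549,755,813,888 / 974,000,000⌋ = 564

564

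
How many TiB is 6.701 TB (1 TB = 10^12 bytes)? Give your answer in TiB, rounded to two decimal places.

6.701 TB × 1,000,000,000,000 bytes/TB = 6,701,000,000,000 bytes
1 TiB = 2^40 bytes = 1,099,511,627,776 bytes
6,701,000,000,000 / 1,099,511,627,776 = 6.09 TiB

6.09 TiB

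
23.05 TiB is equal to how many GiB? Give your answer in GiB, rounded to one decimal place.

23.05 TiB = 23.05 × 2^40 bytes = 25,343,743,020,236.8 bytes
1 GiB = 2^30 bytes = 1,073,741,824 bytes
25,343,743,020,236.8 / 1,073,741,824 = 23,603.2 GiB

23,603.2 GiB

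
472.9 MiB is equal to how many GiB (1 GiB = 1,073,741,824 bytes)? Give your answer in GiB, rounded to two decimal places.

0.46 GiB

472.9 MiB = 472.9 × 2^20 bytes = 495,871,590.4 bytes
1 GiB = 1,073,741,824 bytes
495,871,590.4 / 1,073,741,824 = 0.46 GiB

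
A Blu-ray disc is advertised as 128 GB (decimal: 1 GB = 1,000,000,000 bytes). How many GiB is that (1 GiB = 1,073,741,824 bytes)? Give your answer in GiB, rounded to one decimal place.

128 GB × 1,000,000,000 bytes/GB = 128,000,000,000 bytes
1 GiB = 1,073,741,824 bytes
128,000,000,000 / 1,073,741,824 = 119.2 GiB

119.2 GiB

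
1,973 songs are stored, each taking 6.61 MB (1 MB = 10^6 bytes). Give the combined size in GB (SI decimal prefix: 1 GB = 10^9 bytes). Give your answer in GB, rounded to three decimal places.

13.042 GB

Total = 1,973 × 6.61 MB = 13041.53 MB
= 13041.53 × 1,000,000 bytes = 13,041,530,000 bytes
1 GB = 1,000,000,000 bytes
13,041,530,000 / 1,000,000,000 = 13.042 GB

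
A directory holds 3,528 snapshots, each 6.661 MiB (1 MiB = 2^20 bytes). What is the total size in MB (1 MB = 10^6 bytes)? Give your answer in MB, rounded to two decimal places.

Total = 3,528 × 6.661 MiB = 23500.008 MiB
= 23500.008 × 1,048,576 bytes = 24,641,544,388.608 bytes
1 MB = 1,000,000 bytes
24,641,544,388.608 / 1,000,000 = 24,641.54 MB

24,641.54 MB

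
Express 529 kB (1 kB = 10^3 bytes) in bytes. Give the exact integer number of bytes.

529,000 bytes

529 × 1,000 = 529,000 bytes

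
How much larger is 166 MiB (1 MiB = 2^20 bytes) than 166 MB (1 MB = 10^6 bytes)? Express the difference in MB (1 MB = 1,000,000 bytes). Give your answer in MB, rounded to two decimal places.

166 MiB = 166 × 1,048,576 = 174,063,616 bytes
166 MB = 166 × 1,000,000 = 166,000,000 bytes
difference = 8,063,616 bytes
8,063,616 / 1,000,000 = 8.06 MB

8.06 MB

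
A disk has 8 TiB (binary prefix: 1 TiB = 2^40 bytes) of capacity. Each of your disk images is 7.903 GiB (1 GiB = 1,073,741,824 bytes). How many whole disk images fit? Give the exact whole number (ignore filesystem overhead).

Capacity: 8 TiB = 8,796,093,022,208 bytes
Per item: 7.903 GiB = 8,485,781,635.072 bytes
⌊8,796,093,022,208 / 8,485,781,635.072⌋ = 1,036

1,036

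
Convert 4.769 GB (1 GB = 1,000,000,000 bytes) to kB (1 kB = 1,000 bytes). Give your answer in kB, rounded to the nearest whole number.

4.769 GB × 1,000,000,000 bytes/GB = 4,769,000,000 bytes
1 kB = 10^3 bytes = 1,000 bytes
4,769,000,000 / 1,000 = 4,769,000 kB

4,769,000 kB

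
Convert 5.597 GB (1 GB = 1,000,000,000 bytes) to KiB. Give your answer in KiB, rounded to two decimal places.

5.597 GB × 1,000,000,000 bytes/GB = 5,597,000,000 bytes
1 KiB = 2^10 bytes = 1,024 bytes
5,597,000,000 / 1,024 = 5,465,820.31 KiB

5,465,820.31 KiB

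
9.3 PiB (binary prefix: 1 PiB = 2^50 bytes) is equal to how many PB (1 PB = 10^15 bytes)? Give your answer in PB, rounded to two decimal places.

9.3 PiB × 1,125,899,906,842,624 bytes/PiB = 10,470,869,133,636,403.2 bytes
1 PB = 1,000,000,000,000,000 bytes
10,470,869,133,636,403.2 / 1,000,000,000,000,000 = 10.47 PB

10.47 PB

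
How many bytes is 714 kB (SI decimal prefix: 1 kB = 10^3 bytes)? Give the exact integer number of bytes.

714 × 1,000 = 714,000 bytes

714,000 bytes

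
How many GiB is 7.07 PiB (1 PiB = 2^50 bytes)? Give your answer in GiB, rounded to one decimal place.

7,413,432.3 GiB

7.07 PiB × 1,125,899,906,842,624 bytes/PiB = 7,960,112,341,377,351.68 bytes
1 GiB = 2^30 bytes = 1,073,741,824 bytes
7,960,112,341,377,351.68 / 1,073,741,824 = 7,413,432.3 GiB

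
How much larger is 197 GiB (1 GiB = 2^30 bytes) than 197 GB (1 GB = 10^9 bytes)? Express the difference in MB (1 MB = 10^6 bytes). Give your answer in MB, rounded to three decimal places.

14,527.139 MB

197 GiB = 197 × 1,073,741,824 = 211,527,139,328 bytes
197 GB = 197 × 1,000,000,000 = 197,000,000,000 bytes
difference = 14,527,139,328 bytes
14,527,139,328 / 1,000,000 = 14,527.139 MB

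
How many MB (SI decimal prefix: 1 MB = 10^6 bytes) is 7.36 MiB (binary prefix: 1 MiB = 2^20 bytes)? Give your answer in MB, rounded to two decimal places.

7.36 MiB × 1,048,576 bytes/MiB = 7,717,519.36 bytes
1 MB = 10^6 bytes = 1,000,000 bytes
7,717,519.36 / 1,000,000 = 7.72 MB

7.72 MB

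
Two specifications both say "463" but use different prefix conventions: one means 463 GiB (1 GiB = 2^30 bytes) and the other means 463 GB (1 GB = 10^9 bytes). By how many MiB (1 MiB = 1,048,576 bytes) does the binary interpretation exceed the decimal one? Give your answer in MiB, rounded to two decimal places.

463 GiB = 463 × 1,073,741,824 = 497,142,464,512 bytes
463 GB = 463 × 1,000,000,000 = 463,000,000,000 bytes
difference = 34,142,464,512 bytes
34,142,464,512 / 1,048,576 = 32,560.79 MiB

32,560.79 MiB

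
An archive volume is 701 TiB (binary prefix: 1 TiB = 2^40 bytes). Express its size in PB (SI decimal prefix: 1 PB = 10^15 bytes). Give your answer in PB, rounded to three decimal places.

0.771 PB

701 TiB = 701 × 2^40 bytes = 770,757,651,070,976 bytes
1 PB = 10^15 bytes = 1,000,000,000,000,000 bytes
770,757,651,070,976 / 1,000,000,000,000,000 = 0.771 PB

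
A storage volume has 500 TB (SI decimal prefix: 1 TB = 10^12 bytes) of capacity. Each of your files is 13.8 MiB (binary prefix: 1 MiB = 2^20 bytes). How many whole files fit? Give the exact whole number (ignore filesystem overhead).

Capacity: 500 TB = 500,000,000,000,000 bytes
Per item: 13.8 MiB = 14,470,348.8 bytes
⌊500,000,000,000,000 / 14,470,348.8⌋ = 34,553,417

34,553,417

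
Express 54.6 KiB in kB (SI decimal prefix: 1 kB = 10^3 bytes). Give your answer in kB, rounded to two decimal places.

54.6 KiB = 54.6 × 2^10 bytes = 55,910.4 bytes
1 kB = 1,000 bytes
55,910.4 / 1,000 = 55.91 kB

55.91 kB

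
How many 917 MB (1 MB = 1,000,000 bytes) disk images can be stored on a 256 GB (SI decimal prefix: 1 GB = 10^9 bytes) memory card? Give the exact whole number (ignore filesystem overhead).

Capacity: 256 GB = 256,000,000,000 bytes
Per item: 917 MB = 917,000,000 bytes
⌊256,000,000,000 / 917,000,000⌋ = 279

279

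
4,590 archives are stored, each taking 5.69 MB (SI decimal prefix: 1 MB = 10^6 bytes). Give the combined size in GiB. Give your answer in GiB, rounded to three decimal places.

24.323 GiB

Total = 4,590 × 5.69 MB = 26117.1 MB
= 26117.1 × 1,000,000 bytes = 26,117,100,000 bytes
1 GiB = 1,073,741,824 bytes
26,117,100,000 / 1,073,741,824 = 24.323 GiB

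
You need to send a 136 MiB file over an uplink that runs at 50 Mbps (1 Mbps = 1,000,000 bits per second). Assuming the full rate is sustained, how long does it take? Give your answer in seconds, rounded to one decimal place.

136 MiB = 142,606,336 bytes = 1,140,850,688 bits
50 Mbps = 50,000,000 bits/s
time = 1,140,850,688 / 50,000,000 = 22.8 s

22.8 seconds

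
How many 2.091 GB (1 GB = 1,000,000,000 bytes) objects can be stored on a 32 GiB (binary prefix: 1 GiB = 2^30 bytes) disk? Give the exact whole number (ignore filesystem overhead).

Capacity: 32 GiB = 34,359,738,368 bytes
Per item: 2.091 GB = 2,091,000,000 bytes
⌊34,359,738,368 / 2,091,000,000⌋ = 16

16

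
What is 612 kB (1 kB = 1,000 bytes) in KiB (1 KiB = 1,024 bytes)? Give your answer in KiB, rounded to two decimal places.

597.66 KiB

612 kB × 1,000 bytes/kB = 612,000 bytes
1 KiB = 1,024 bytes
612,000 / 1,024 = 597.66 KiB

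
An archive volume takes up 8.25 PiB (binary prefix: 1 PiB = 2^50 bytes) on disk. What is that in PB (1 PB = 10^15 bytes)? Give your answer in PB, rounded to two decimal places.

8.25 PiB = 8.25 × 2^50 bytes = 9,288,674,231,451,648 bytes
1 PB = 10^15 bytes = 1,000,000,000,000,000 bytes
9,288,674,231,451,648 / 1,000,000,000,000,000 = 9.29 PB

9.29 PB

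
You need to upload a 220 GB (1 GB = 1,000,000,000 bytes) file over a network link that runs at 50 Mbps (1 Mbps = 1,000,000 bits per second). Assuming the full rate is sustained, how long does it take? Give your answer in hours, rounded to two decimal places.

9.78 hours

220 GB = 220,000,000,000 bytes = 1,760,000,000,000 bits
50 Mbps = 50,000,000 bits/s
time = 1,760,000,000,000 / 50,000,000 = 35,200.0000 s
35,200.0000 s / 3600 = 9.78 hours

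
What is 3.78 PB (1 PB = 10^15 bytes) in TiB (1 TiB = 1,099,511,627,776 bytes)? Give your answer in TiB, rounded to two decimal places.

3,437.89 TiB

3.78 PB = 3.78 × 10^15 bytes = 3,780,000,000,000,000 bytes
1 TiB = 1,099,511,627,776 bytes
3,780,000,000,000,000 / 1,099,511,627,776 = 3,437.89 TiB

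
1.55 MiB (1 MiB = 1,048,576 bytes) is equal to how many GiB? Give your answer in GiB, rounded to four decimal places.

0.0015 GiB

1.55 MiB × 1,048,576 bytes/MiB = 1,625,292.8 bytes
1 GiB = 2^30 bytes = 1,073,741,824 bytes
1,625,292.8 / 1,073,741,824 = 0.0015 GiB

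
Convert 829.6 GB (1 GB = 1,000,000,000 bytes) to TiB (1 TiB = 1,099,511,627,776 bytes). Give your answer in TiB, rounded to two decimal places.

829.6 GB = 829.6 × 10^9 bytes = 829,600,000,000 bytes
1 TiB = 2^40 bytes = 1,099,511,627,776 bytes
829,600,000,000 / 1,099,511,627,776 = 0.75 TiB

0.75 TiB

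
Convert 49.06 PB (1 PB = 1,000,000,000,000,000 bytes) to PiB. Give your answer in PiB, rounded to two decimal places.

49.06 PB × 1,000,000,000,000,000 bytes/PB = 49,060,000,000,000,000 bytes
1 PiB = 1,125,899,906,842,624 bytes
49,060,000,000,000,000 / 1,125,899,906,842,624 = 43.57 PiB

43.57 PiB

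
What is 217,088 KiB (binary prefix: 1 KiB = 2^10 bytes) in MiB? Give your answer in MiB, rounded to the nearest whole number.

217,088 KiB = 217,088 × 2^10 bytes = 222,298,112 bytes
1 MiB = 1,048,576 bytes
222,298,112 / 1,048,576 = 212 MiB

212 MiB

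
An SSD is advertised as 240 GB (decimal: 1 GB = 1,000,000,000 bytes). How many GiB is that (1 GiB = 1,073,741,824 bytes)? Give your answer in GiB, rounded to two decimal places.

223.52 GiB

240 GB = 240 × 10^9 bytes = 240,000,000,000 bytes
1 GiB = 2^30 bytes = 1,073,741,824 bytes
240,000,000,000 / 1,073,741,824 = 223.52 GiB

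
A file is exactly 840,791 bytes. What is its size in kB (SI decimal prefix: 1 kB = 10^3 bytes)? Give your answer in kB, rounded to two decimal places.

840,791 bytes given.
1 kB = 10^3 bytes = 1,000 bytes
840,791 / 1,000 = 840.79 kB

840.79 kB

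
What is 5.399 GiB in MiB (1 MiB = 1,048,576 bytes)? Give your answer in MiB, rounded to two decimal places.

5.399 GiB × 1,073,741,824 bytes/GiB = 5,797,132,107.776 bytes
1 MiB = 2^20 bytes = 1,048,576 bytes
5,797,132,107.776 / 1,048,576 = 5,528.58 MiB

5,528.58 MiB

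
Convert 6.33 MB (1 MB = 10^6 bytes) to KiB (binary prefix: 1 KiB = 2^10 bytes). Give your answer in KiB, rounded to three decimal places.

6,181.641 KiB

6.33 MB × 1,000,000 bytes/MB = 6,330,000 bytes
1 KiB = 2^10 bytes = 1,024 bytes
6,330,000 / 1,024 = 6,181.641 KiB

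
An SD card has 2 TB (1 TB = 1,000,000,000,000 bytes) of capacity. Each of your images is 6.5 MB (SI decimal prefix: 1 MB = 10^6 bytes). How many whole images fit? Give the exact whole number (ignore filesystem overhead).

307,692

Capacity: 2 TB = 2,000,000,000,000 bytes
Per item: 6.5 MB = 6,500,000 bytes
⌊2,000,000,000,000 / 6,500,000⌋ = 307,692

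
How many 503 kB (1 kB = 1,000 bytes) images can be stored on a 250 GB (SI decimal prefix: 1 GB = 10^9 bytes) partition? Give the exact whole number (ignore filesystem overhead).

497,017

Capacity: 250 GB = 250,000,000,000 bytes
Per item: 503 kB = 503,000 bytes
⌊250,000,000,000 / 503,000⌋ = 497,017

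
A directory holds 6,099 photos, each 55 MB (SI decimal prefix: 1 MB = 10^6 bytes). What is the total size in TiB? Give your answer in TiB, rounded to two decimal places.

0.31 TiB

Total = 6,099 × 55 MB = 335,445 MB
= 335,445 × 1,000,000 bytes = 335,445,000,000 bytes
1 TiB = 1,099,511,627,776 bytes
335,445,000,000 / 1,099,511,627,776 = 0.31 TiB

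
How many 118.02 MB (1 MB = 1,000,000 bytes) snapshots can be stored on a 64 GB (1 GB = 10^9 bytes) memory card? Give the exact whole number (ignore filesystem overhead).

Capacity: 64 GB = 64,000,000,000 bytes
Per item: 118.02 MB = 118,020,000 bytes
⌊64,000,000,000 / 118,020,000⌋ = 542

542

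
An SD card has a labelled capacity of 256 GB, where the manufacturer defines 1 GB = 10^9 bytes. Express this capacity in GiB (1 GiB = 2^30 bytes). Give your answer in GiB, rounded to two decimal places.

256 GB × 1,000,000,000 bytes/GB = 256,000,000,000 bytes
1 GiB = 1,073,741,824 bytes
256,000,000,000 / 1,073,741,824 = 238.42 GiB

238.42 GiB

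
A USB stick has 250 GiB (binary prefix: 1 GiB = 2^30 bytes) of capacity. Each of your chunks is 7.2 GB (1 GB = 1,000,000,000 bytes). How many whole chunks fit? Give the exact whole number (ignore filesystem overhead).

37

Capacity: 250 GiB = 268,435,456,000 bytes
Per item: 7.2 GB = 7,200,000,000 bytes
⌊268,435,456,000 / 7,200,000,000⌋ = 37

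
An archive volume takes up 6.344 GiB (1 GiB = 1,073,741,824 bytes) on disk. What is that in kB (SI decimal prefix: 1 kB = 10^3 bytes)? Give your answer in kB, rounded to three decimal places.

6.344 GiB = 6.344 × 2^30 bytes = 6,811,818,131.456 bytes
1 kB = 10^3 bytes = 1,000 bytes
6,811,818,131.456 / 1,000 = 6,811,818.131 kB

6,811,818.131 kB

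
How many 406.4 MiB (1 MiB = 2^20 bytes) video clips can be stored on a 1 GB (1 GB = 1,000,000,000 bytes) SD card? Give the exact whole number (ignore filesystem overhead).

Capacity: 1 GB = 1,000,000,000 bytes
Per item: 406.4 MiB = 426,141,286.4 bytes
⌊1,000,000,000 / 426,141,286.4⌋ = 2

2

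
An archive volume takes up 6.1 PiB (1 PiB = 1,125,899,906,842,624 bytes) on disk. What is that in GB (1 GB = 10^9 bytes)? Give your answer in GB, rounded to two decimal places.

6.1 PiB × 1,125,899,906,842,624 bytes/PiB = 6,867,989,431,740,006.4 bytes
1 GB = 1,000,000,000 bytes
6,867,989,431,740,006.4 / 1,000,000,000 = 6,867,989.43 GB

6,867,989.43 GB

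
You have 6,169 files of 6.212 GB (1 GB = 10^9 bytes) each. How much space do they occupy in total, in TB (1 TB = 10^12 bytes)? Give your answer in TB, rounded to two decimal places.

38.32 TB

Total = 6,169 × 6.212 GB = 38321.828 GB
= 38321.828 × 1,000,000,000 bytes = 38,321,828,000,000 bytes
1 TB = 1,000,000,000,000 bytes
38,321,828,000,000 / 1,000,000,000,000 = 38.32 TB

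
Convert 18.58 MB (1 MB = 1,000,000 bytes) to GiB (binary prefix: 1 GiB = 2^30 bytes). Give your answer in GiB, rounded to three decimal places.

18.58 MB = 18.58 × 10^6 bytes = 18,580,000 bytes
1 GiB = 2^30 bytes = 1,073,741,824 bytes
18,580,000 / 1,073,741,824 = 0.017 GiB

0.017 GiB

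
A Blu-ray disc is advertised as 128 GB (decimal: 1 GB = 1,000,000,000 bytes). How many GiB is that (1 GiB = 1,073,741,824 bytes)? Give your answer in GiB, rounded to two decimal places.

119.21 GiB

128 GB × 1,000,000,000 bytes/GB = 128,000,000,000 bytes
1 GiB = 1,073,741,824 bytes
128,000,000,000 / 1,073,741,824 = 119.21 GiB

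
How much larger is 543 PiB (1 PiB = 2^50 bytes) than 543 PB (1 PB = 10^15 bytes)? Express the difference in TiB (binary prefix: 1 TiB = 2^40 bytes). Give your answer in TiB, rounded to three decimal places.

543 PiB = 543 × 1,125,899,906,842,624 = 611,363,649,415,544,832 bytes
543 PB = 543 × 1,000,000,000,000,000 = 543,000,000,000,000,000 bytes
difference = 68,363,649,415,544,832 bytes
68,363,649,415,544,832 / 1,099,511,627,776 = 62,176.377 TiB

62,176.377 TiB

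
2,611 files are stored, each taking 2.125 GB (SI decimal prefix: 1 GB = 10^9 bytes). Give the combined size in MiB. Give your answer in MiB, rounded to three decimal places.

Total = 2,611 × 2.125 GB = 5548.375 GB
= 5548.375 × 1,000,000,000 bytes = 5,548,375,000,000 bytes
1 MiB = 1,048,576 bytes
5,548,375,000,000 / 1,048,576 = 5,291,342.735 MiB

5,291,342.735 MiB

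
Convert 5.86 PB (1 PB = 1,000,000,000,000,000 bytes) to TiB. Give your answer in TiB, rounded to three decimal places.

5.86 PB = 5.86 × 10^15 bytes = 5,860,000,000,000,000 bytes
1 TiB = 1,099,511,627,776 bytes
5,860,000,000,000,000 / 1,099,511,627,776 = 5,329.639 TiB

5,329.639 TiB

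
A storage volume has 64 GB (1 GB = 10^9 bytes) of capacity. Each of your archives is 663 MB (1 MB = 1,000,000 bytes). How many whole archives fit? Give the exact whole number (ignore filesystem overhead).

96

Capacity: 64 GB = 64,000,000,000 bytes
Per item: 663 MB = 663,000,000 bytes
⌊64,000,000,000 / 663,000,000⌋ = 96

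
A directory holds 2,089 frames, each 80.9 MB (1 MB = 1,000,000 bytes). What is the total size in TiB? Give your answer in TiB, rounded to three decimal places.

Total = 2,089 × 80.9 MB = 169000.1 MB
= 169000.1 × 1,000,000 bytes = 169,000,100,000 bytes
1 TiB = 1,099,511,627,776 bytes
169,000,100,000 / 1,099,511,627,776 = 0.154 TiB

0.154 TiB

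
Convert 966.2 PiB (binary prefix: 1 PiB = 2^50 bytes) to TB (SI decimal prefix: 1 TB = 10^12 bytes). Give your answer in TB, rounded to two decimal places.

966.2 PiB × 1,125,899,906,842,624 bytes/PiB = 1,087,844,489,991,343,308.8 bytes
1 TB = 1,000,000,000,000 bytes
1,087,844,489,991,343,308.8 / 1,000,000,000,000 = 1,087,844.49 TB

1,087,844.49 TB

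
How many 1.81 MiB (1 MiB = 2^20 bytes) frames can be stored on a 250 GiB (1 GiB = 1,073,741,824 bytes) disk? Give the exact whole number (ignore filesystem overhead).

Capacity: 250 GiB = 268,435,456,000 bytes
Per item: 1.81 MiB = 1,897,922.56 bytes
⌊268,435,456,000 / 1,897,922.56⌋ = 141,436

141,436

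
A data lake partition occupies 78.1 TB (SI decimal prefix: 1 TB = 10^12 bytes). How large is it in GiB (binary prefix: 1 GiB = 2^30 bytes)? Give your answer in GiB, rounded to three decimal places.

78.1 TB = 78.1 × 10^12 bytes = 78,100,000,000,000 bytes
1 GiB = 2^30 bytes = 1,073,741,824 bytes
78,100,000,000,000 / 1,073,741,824 = 72,736.293 GiB

72,736.293 GiB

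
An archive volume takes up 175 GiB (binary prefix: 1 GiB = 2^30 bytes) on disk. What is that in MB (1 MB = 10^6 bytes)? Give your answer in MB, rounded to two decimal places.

187,904.82 MB

175 GiB = 175 × 2^30 bytes = 187,904,819,200 bytes
1 MB = 1,000,000 bytes
187,904,819,200 / 1,000,000 = 187,904.82 MB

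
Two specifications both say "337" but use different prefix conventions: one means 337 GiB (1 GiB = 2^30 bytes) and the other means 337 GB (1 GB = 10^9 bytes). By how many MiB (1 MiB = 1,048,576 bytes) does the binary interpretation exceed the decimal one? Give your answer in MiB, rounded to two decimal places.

23,699.76 MiB

337 GiB = 337 × 1,073,741,824 = 361,850,994,688 bytes
337 GB = 337 × 1,000,000,000 = 337,000,000,000 bytes
difference = 24,850,994,688 bytes
24,850,994,688 / 1,048,576 = 23,699.76 MiB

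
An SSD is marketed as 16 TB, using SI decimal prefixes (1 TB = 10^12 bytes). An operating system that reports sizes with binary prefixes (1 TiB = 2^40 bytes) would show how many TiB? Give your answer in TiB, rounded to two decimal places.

14.55 TiB

16 TB = 16 × 10^12 bytes = 16,000,000,000,000 bytes
1 TiB = 2^40 bytes = 1,099,511,627,776 bytes
16,000,000,000,000 / 1,099,511,627,776 = 14.55 TiB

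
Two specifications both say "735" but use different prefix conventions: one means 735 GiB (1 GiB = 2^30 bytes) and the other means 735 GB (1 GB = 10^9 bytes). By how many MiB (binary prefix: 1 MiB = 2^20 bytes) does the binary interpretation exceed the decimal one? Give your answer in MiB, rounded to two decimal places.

735 GiB = 735 × 1,073,741,824 = 789,200,240,640 bytes
735 GB = 735 × 1,000,000,000 = 735,000,000,000 bytes
difference = 54,200,240,640 bytes
54,200,240,640 / 1,048,576 = 51,689.38 MiB

51,689.38 MiB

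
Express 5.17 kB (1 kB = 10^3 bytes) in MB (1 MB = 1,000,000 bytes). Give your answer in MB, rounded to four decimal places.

0.0052 MB

5.17 kB = 5.17 × 10^3 bytes = 5,170 bytes
1 MB = 10^6 bytes = 1,000,000 bytes
5,170 / 1,000,000 = 0.0052 MB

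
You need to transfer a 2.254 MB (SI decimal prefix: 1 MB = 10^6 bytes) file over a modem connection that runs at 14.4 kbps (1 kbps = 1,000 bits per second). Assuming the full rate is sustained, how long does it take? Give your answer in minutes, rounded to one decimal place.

20.9 minutes

2.254 MB = 2,254,000 bytes = 18,032,000 bits
14.4 kbps = 14,400 bits/s
time = 18,032,000 / 14,400 = 1,252.22 s
1,252.22 s / 60 = 20.9 minutes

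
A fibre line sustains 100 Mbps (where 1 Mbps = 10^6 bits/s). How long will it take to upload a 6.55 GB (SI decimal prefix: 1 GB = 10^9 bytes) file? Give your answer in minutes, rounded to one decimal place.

8.7 minutes

6.55 GB = 6,550,000,000 bytes = 52,400,000,000 bits
100 Mbps = 100,000,000 bits/s
time = 52,400,000,000 / 100,000,000 = 524.00 s
524.00 s / 60 = 8.7 minutes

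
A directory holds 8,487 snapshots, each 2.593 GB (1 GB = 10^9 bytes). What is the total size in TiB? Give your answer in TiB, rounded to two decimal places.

20.02 TiB

Total = 8,487 × 2.593 GB = 22006.791 GB
= 22006.791 × 1,000,000,000 bytes = 22,006,791,000,000 bytes
1 TiB = 1,099,511,627,776 bytes
22,006,791,000,000 / 1,099,511,627,776 = 20.02 TiB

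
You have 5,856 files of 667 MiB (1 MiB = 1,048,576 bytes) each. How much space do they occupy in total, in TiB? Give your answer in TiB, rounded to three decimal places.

Total = 5,856 × 667 MiB = 3,905,952 MiB
= 3,905,952 × 1,048,576 bytes = 4,095,687,524,352 bytes
1 TiB = 1,099,511,627,776 bytes
4,095,687,524,352 / 1,099,511,627,776 = 3.725 TiB

3.725 TiB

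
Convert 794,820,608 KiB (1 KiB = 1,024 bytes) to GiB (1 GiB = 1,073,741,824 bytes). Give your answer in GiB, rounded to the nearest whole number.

794,820,608 KiB = 794,820,608 × 2^10 bytes = 813,896,302,592 bytes
1 GiB = 2^30 bytes = 1,073,741,824 bytes
813,896,302,592 / 1,073,741,824 = 758 GiB

758 GiB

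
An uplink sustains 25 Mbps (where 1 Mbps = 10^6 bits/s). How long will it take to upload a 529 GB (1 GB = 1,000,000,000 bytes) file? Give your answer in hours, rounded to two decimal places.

47.02 hours

529 GB = 529,000,000,000 bytes = 4,232,000,000,000 bits
25 Mbps = 25,000,000 bits/s
time = 4,232,000,000,000 / 25,000,000 = 169,280.0000 s
169,280.0000 s / 3600 = 47.02 hours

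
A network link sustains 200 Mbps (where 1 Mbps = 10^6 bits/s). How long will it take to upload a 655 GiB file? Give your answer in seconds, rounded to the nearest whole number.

655 GiB = 703,300,894,720 bytes = 5,626,407,157,760 bits
200 Mbps = 200,000,000 bits/s
time = 5,626,407,157,760 / 200,000,000 = 28,132 s

28,132 seconds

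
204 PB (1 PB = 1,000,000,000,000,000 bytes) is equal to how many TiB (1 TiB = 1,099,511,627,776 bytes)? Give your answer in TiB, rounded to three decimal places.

185,536.919 TiB

204 PB × 1,000,000,000,000,000 bytes/PB = 204,000,000,000,000,000 bytes
1 TiB = 1,099,511,627,776 bytes
204,000,000,000,000,000 / 1,099,511,627,776 = 185,536.919 TiB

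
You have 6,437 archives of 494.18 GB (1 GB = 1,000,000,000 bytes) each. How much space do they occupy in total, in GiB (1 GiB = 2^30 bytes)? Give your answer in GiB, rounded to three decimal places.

2,962,571.252 GiB

Total = 6,437 × 494.18 GB = 3181036.66 GB
= 3181036.66 × 1,000,000,000 bytes = 3,181,036,660,000,000 bytes
1 GiB = 1,073,741,824 bytes
3,181,036,660,000,000 / 1,073,741,824 = 2,962,571.252 GiB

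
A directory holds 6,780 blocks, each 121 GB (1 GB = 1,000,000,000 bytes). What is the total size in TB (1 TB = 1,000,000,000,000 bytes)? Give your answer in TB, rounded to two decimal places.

Total = 6,780 × 121 GB = 820,380 GB
= 820,380 × 1,000,000,000 bytes = 820,380,000,000,000 bytes
1 TB = 1,000,000,000,000 bytes
820,380,000,000,000 / 1,000,000,000,000 = 820.38 TB

820.38 TB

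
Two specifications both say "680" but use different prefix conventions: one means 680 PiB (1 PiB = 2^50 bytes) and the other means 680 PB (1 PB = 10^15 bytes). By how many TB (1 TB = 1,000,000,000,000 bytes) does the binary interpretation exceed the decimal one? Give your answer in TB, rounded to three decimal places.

680 PiB = 680 × 1,125,899,906,842,624 = 765,611,936,652,984,320 bytes
680 PB = 680 × 1,000,000,000,000,000 = 680,000,000,000,000,000 bytes
difference = 85,611,936,652,984,320 bytes
85,611,936,652,984,320 / 1,000,000,000,000 = 85,611.937 TB

85,611.937 TB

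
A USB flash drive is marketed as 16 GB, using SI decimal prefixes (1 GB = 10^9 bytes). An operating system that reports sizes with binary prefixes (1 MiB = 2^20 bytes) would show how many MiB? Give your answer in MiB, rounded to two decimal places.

16 GB = 16 × 10^9 bytes = 16,000,000,000 bytes
1 MiB = 2^20 bytes = 1,048,576 bytes
16,000,000,000 / 1,048,576 = 15,258.79 MiB

15,258.79 MiB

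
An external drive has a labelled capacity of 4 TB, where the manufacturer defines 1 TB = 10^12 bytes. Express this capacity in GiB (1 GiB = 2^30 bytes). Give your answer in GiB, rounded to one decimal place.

3,725.3 GiB

4 TB = 4 × 10^12 bytes = 4,000,000,000,000 bytes
1 GiB = 2^30 bytes = 1,073,741,824 bytes
4,000,000,000,000 / 1,073,741,824 = 3,725.3 GiB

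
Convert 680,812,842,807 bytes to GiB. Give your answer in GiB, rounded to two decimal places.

634.06 GiB

680,812,842,807 bytes given.
1 GiB = 1,073,741,824 bytes
680,812,842,807 / 1,073,741,824 = 634.06 GiB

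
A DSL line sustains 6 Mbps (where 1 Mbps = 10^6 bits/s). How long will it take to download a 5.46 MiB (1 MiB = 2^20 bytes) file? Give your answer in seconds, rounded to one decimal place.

5.46 MiB = 5,725,224.96 bytes = 45,801,799.68 bits
6 Mbps = 6,000,000 bits/s
time = 45,801,799.68 / 6,000,000 = 7.6 s

7.6 seconds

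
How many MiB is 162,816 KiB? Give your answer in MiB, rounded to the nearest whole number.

162,816 KiB × 1,024 bytes/KiB = 166,723,584 bytes
1 MiB = 1,048,576 bytes
166,723,584 / 1,048,576 = 159 MiB

159 MiB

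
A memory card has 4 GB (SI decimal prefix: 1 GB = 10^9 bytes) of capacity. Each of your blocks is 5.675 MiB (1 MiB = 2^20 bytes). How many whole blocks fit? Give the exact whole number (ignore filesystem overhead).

672

Capacity: 4 GB = 4,000,000,000 bytes
Per item: 5.675 MiB = 5,950,668.8 bytes
⌊4,000,000,000 / 5,950,668.8⌋ = 672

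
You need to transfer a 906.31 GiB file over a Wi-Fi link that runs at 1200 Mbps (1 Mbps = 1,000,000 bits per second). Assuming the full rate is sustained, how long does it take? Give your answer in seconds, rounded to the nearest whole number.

6,488 seconds

906.31 GiB = 973,142,952,509.44 bytes = 7,785,143,620,075.52 bits
1200 Mbps = 1,200,000,000 bits/s
time = 7,785,143,620,075.52 / 1,200,000,000 = 6,488 s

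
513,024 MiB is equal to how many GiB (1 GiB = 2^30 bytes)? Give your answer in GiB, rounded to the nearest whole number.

513,024 MiB × 1,048,576 bytes/MiB = 537,944,653,824 bytes
1 GiB = 1,073,741,824 bytes
537,944,653,824 / 1,073,741,824 = 501 GiB

501 GiB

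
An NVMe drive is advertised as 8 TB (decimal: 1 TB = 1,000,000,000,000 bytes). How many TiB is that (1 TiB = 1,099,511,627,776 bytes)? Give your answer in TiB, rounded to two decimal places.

8 TB = 8 × 10^12 bytes = 8,000,000,000,000 bytes
1 TiB = 1,099,511,627,776 bytes
8,000,000,000,000 / 1,099,511,627,776 = 7.28 TiB

7.28 TiB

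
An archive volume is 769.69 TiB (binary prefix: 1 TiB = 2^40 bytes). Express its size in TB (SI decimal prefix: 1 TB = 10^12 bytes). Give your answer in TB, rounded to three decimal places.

769.69 TiB = 769.69 × 2^40 bytes = 846,283,104,782,909.44 bytes
1 TB = 1,000,000,000,000 bytes
846,283,104,782,909.44 / 1,000,000,000,000 = 846.283 TB

846.283 TB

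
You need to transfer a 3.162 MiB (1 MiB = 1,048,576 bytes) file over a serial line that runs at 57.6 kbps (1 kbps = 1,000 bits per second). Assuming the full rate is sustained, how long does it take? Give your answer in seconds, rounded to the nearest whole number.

460 seconds

3.162 MiB = 3,315,597.312 bytes = 26,524,778.496 bits
57.6 kbps = 57,600 bits/s
time = 26,524,778.496 / 57,600 = 460 s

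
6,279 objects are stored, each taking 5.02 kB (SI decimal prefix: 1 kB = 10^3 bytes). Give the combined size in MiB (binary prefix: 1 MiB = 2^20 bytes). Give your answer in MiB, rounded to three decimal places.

Total = 6,279 × 5.02 kB = 31520.58 kB
= 31520.58 × 1,000 bytes = 31,520,580 bytes
1 MiB = 1,048,576 bytes
31,520,580 / 1,048,576 = 30.060 MiB

30.060 MiB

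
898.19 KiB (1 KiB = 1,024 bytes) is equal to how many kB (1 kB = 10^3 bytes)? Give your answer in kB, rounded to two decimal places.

919.75 kB

898.19 KiB = 898.19 × 2^10 bytes = 919,746.56 bytes
1 kB = 10^3 bytes = 1,000 bytes
919,746.56 / 1,000 = 919.75 kB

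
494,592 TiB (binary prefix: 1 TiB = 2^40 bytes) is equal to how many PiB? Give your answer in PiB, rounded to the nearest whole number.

494,592 TiB = 494,592 × 2^40 bytes = 543,809,655,004,987,392 bytes
1 PiB = 2^50 bytes = 1,125,899,906,842,624 bytes
543,809,655,004,987,392 / 1,125,899,906,842,624 = 483 PiB

483 PiB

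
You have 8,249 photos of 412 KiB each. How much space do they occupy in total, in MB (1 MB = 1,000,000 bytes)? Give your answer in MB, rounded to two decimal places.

3,480.15 MB

Total = 8,249 × 412 KiB = 3,398,588 KiB
= 3,398,588 × 1,024 bytes = 3,480,154,112 bytes
1 MB = 1,000,000 bytes
3,480,154,112 / 1,000,000 = 3,480.15 MB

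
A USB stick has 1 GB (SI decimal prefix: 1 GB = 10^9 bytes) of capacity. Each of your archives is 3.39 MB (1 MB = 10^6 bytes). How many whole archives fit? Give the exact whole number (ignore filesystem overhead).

294

Capacity: 1 GB = 1,000,000,000 bytes
Per item: 3.39 MB = 3,390,000 bytes
⌊1,000,000,000 / 3,390,000⌋ = 294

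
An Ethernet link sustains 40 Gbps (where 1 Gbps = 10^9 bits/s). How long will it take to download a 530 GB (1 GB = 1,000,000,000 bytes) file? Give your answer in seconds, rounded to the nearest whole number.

530 GB = 530,000,000,000 bytes = 4,240,000,000,000 bits
40 Gbps = 40,000,000,000 bits/s
time = 4,240,000,000,000 / 40,000,000,000 = 106 s

106 seconds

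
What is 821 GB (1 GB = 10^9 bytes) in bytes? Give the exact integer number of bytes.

821,000,000,000 bytes

821 × 1,000,000,000 = 821,000,000,000 bytes  (1 GB = 10^9 bytes)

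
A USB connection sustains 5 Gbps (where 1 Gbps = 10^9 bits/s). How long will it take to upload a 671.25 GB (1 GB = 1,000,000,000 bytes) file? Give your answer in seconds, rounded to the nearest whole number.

671.25 GB = 671,250,000,000 bytes = 5,370,000,000,000 bits
5 Gbps = 5,000,000,000 bits/s
time = 5,370,000,000,000 / 5,000,000,000 = 1,074 s

1,074 seconds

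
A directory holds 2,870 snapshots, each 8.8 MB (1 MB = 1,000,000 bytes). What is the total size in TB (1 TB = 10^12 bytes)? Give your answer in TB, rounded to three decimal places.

Total = 2,870 × 8.8 MB = 25,256 MB
= 25,256 × 1,000,000 bytes = 25,256,000,000 bytes
1 TB = 1,000,000,000,000 bytes
25,256,000,000 / 1,000,000,000,000 = 0.025 TB

0.025 TB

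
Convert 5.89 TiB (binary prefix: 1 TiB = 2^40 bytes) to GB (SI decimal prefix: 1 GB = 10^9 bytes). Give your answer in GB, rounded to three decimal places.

5.89 TiB × 1,099,511,627,776 bytes/TiB = 6,476,123,487,600.64 bytes
1 GB = 10^9 bytes = 1,000,000,000 bytes
6,476,123,487,600.64 / 1,000,000,000 = 6,476.123 GB

6,476.123 GB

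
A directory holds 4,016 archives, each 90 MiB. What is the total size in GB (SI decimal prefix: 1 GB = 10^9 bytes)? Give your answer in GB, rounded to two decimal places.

Total = 4,016 × 90 MiB = 361,440 MiB
= 361,440 × 1,048,576 bytes = 378,997,309,440 bytes
1 GB = 1,000,000,000 bytes
378,997,309,440 / 1,000,000,000 = 379.00 GB

379.00 GB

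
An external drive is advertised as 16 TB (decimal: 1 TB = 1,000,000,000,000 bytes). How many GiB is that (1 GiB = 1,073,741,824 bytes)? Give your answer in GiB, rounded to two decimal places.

16 TB × 1,000,000,000,000 bytes/TB = 16,000,000,000,000 bytes
1 GiB = 1,073,741,824 bytes
16,000,000,000,000 / 1,073,741,824 = 14,901.16 GiB

14,901.16 GiB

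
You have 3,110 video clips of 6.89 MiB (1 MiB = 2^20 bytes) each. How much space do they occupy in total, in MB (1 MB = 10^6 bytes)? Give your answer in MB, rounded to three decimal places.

22,468.782 MB

Total = 3,110 × 6.89 MiB = 21427.9 MiB
= 21427.9 × 1,048,576 bytes = 22,468,781,670.4 bytes
1 MB = 1,000,000 bytes
22,468,781,670.4 / 1,000,000 = 22,468.782 MB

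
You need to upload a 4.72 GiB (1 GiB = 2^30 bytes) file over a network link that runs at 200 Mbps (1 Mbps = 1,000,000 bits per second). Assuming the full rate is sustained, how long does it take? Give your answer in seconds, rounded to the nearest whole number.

4.72 GiB = 5,068,061,409.28 bytes = 40,544,491,274.24 bits
200 Mbps = 200,000,000 bits/s
time = 40,544,491,274.24 / 200,000,000 = 203 s

203 seconds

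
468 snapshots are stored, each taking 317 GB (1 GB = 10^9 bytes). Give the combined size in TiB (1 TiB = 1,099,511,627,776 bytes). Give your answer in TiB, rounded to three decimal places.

Total = 468 × 317 GB = 148,356 GB
= 148,356 × 1,000,000,000 bytes = 148,356,000,000,000 bytes
1 TiB = 1,099,511,627,776 bytes
148,356,000,000,000 / 1,099,511,627,776 = 134.929 TiB

134.929 TiB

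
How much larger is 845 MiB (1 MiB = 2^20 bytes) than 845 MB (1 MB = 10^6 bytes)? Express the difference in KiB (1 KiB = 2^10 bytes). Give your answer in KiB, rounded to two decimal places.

40,084.69 KiB

845 MiB = 845 × 1,048,576 = 886,046,720 bytes
845 MB = 845 × 1,000,000 = 845,000,000 bytes
difference = 41,046,720 bytes
41,046,720 / 1,024 = 40,084.69 KiB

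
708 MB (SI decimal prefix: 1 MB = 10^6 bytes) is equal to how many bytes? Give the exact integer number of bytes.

708 × 1,000,000 = 708,000,000 bytes  (1 MB = 10^6 bytes)

708,000,000 bytes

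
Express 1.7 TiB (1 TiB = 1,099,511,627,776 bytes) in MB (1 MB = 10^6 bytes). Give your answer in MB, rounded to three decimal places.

1.7 TiB = 1.7 × 2^40 bytes = 1,869,169,767,219.2 bytes
1 MB = 10^6 bytes = 1,000,000 bytes
1,869,169,767,219.2 / 1,000,000 = 1,869,169.767 MB

1,869,169.767 MB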